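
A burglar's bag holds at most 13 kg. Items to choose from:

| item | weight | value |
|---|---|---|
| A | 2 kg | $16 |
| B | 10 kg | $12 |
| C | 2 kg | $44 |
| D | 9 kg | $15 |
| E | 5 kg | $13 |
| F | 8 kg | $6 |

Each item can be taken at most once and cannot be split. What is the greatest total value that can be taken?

Check high-value combinations within 13 kg:
- A+C+D: weight 2+2+9=13, value 16+44+15=75
- A+C+E: weight 2+2+5=9, value 16+44+13=73
- A+C+F: weight 2+2+8=12, value 16+44+6=66
- A+C: weight 2+2=4, value 16+44=60
- C+D: weight 2+9=11, value 44+15=59
Best: $75.

$75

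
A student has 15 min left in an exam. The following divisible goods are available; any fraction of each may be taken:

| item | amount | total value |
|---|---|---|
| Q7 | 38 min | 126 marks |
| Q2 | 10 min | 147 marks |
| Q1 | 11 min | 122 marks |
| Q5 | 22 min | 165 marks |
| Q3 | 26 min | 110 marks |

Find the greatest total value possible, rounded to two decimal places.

202.45

Take in order of value per unit:
- Q2 (147/10 per unit): all 10 → value 147, running total 147.00
- Q1 (122/11 per unit): 5 of 11 → value 5×122/11 = 55.4545, running total 202.45
Total 202.45.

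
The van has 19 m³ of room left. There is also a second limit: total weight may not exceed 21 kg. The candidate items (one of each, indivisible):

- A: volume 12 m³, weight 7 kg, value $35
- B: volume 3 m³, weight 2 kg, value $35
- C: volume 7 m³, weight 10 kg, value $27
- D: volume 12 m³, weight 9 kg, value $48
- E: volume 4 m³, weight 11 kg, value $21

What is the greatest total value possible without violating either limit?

$91

Feasible sets respecting both limits:
- A+B+E: volume 19, weight 20, value 91
- B+D: volume 15, weight 11, value 83
- C+D: volume 19, weight 19, value 75
Best: $91.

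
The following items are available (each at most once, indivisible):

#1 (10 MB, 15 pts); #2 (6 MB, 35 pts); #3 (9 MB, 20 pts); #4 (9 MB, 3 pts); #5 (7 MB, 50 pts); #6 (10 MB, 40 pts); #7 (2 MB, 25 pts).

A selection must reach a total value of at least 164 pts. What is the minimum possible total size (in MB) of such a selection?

34

Subsets with value ≥ 164, sorted by total size:
- #2+#3+#5+#6+#7: size 34, value 170
- #1+#2+#5+#6+#7: size 35, value 165
Minimum size: 34 MB.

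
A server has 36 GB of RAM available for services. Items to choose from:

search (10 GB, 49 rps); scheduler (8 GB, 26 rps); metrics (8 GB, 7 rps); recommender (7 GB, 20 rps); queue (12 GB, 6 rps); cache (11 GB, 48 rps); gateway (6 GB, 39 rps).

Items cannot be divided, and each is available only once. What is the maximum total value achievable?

162 rps

Check high-value combinations within 36 GB:
- search+scheduler+cache+gateway: memory 10+8+11+6=35, value 49+26+48+39=162
- search+recommender+cache+gateway: memory 10+7+11+6=34, value 49+20+48+39=156
- search+metrics+cache+gateway: memory 10+8+11+6=35, value 49+7+48+39=143
- search+scheduler+recommender+cache: memory 10+8+7+11=36, value 49+26+20+48=143
Best: 162 rps.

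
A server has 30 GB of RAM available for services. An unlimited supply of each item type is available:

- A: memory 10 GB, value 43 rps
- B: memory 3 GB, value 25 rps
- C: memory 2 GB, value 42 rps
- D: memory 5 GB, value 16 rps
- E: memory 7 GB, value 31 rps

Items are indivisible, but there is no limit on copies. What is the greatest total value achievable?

Best value-per-unit is C at 42/2, and filling with it alone uses memory 15×2=30. No mix of the others beats 15×42 = 630.

630 rps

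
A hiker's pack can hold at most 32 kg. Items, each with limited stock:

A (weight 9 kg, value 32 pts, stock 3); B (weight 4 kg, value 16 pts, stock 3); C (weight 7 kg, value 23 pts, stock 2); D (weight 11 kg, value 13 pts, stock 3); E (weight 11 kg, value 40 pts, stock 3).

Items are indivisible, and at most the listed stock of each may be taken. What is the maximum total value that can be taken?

120 pts

Top feasible selections:
- 1×A + 3×B + 1×E: weight 32, value 120
- 2×B + 2×E: weight 30, value 112
- 2×A + 3×B: weight 30, value 112
- 1×A + 2×E: weight 31, value 112
Best: 120 pts.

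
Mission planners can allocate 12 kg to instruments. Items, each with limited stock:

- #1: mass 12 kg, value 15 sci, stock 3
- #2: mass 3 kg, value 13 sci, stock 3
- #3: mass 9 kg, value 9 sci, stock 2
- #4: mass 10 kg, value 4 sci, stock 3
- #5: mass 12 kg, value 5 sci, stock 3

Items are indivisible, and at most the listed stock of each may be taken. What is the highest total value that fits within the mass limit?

Best selections within mass 12 and stock limits:
- 3×#2: mass 9, value 39
- 2×#2: mass 6, value 26
- 1×#2 + 1×#3: mass 12, value 22
Best: 39 sci.

39 sci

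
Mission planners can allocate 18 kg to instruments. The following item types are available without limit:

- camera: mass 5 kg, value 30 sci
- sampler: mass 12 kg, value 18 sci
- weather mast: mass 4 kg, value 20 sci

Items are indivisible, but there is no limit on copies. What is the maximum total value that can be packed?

100 sci

Best value-per-unit is camera at 30/5; filling with it alone gives 3×30 = 90.
Optimal mix: 2×camera + 2×weather mast → mass 18, value 100.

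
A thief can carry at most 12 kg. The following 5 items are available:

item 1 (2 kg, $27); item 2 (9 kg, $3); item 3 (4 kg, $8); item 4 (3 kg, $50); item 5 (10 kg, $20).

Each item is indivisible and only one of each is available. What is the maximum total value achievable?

Check high-value combinations within 12 kg:
- item 1+item 3+item 4: weight 2+4+3=9, value 27+8+50=85
- item 1+item 4: weight 2+3=5, value 27+50=77
- item 3+item 4: weight 4+3=7, value 8+50=58
Best: $85.

$85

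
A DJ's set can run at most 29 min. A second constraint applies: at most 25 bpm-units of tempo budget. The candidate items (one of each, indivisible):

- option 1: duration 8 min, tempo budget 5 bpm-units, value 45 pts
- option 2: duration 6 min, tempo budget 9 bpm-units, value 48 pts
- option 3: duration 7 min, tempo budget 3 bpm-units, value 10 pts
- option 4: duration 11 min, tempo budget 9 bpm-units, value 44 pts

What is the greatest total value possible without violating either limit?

Feasible sets respecting both limits:
- option 1+option 2+option 4: duration 25, tempo budget 23, value 137
- option 1+option 2+option 3: duration 21, tempo budget 17, value 103
- option 2+option 3+option 4: duration 24, tempo budget 21, value 102
Best: 137 pts.

137 pts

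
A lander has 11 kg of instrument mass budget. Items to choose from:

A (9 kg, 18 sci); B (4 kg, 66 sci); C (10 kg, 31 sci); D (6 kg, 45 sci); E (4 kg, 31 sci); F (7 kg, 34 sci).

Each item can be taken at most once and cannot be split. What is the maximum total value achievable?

Check high-value combinations within 11 kg:
- B+D: mass 4+6=10, value 66+45=111
- B+F: mass 4+7=11, value 66+34=100
- B+E: mass 4+4=8, value 66+31=97
Best: 111 sci.

111 sci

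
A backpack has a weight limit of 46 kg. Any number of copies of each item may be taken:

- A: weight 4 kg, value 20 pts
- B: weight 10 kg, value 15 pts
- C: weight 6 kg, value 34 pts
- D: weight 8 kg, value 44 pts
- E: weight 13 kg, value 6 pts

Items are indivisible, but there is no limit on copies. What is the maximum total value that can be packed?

Best value-per-unit is C at 34/6; filling with it alone gives 7×34 = 238.
Optimal mix: 1×A + 7×C → weight 46, value 258.

258 pts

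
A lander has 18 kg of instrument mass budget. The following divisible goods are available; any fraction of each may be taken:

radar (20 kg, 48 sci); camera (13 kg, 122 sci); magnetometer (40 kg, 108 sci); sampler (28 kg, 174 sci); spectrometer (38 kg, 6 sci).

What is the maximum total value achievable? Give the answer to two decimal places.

Take in order of value per unit:
- camera (122/13 per unit): all 13 → value 122, running total 122.00
- sampler (174/28 per unit): 5 of 28 → value 5×174/28 = 31.0714, running total 153.07
Total 153.07.

153.07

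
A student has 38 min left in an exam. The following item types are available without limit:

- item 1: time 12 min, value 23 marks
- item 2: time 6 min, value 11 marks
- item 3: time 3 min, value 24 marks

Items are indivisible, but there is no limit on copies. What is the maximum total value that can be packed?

288 marks

Best value-per-unit is item 3 at 24/3, and filling with it alone uses time 12×3=36. No mix of the others beats 12×24 = 288.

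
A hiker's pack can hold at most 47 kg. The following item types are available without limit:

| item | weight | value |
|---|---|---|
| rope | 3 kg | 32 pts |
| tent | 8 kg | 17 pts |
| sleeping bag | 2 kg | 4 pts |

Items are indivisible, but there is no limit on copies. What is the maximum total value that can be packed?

484 pts

Best value-per-unit is rope at 32/3; filling with it alone gives 15×32 = 480.
Optimal mix: 15×rope + 1×sleeping bag → weight 47, value 484.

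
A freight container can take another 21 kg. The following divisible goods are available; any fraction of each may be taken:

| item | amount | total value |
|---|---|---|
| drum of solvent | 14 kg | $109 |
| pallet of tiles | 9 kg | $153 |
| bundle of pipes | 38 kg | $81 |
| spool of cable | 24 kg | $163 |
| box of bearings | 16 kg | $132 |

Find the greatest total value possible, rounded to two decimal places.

Take in order of value per unit:
- pallet of tiles (153/9 per unit): all 9 → value 153, running total 153.00
- box of bearings (132/16 per unit): 12 of 16 → value 12×132/16 = 99.0000, running total 252.00
Total 252.00.

252.00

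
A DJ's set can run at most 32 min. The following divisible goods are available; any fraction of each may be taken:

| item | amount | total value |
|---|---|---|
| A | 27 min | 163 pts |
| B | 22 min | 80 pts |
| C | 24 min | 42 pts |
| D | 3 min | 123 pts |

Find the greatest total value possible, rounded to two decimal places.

Take in order of value per unit:
- D (123/3 per unit): all 3 → value 123, running total 123.00
- A (163/27 per unit): all 27 → value 163, running total 286.00
- B (80/22 per unit): 2 of 22 → value 2×80/22 = 7.2727, running total 293.27
Total 293.27.

293.27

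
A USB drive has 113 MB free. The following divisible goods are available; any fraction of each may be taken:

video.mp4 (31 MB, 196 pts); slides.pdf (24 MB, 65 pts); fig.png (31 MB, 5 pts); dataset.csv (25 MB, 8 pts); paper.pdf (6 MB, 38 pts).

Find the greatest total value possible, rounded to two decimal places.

Take in order of value per unit:
- paper.pdf (38/6 per unit): all 6 → value 38, running total 38.00
- video.mp4 (196/31 per unit): all 31 → value 196, running total 234.00
- slides.pdf (65/24 per unit): all 24 → value 65, running total 299.00
- dataset.csv (8/25 per unit): all 25 → value 8, running total 307.00
- fig.png (5/31 per unit): 27 of 31 → value 27×5/31 = 4.3548, running total 311.35
Total 311.35.

311.35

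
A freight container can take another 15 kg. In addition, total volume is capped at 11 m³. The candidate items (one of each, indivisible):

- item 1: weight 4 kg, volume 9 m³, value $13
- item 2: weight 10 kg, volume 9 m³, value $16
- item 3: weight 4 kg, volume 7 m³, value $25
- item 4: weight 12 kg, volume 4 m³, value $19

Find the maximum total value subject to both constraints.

$25

Feasible sets respecting both limits:
- item 3: weight 4, volume 7, value 25
- item 4: weight 12, volume 4, value 19
- item 2: weight 10, volume 9, value 16
Best: $25.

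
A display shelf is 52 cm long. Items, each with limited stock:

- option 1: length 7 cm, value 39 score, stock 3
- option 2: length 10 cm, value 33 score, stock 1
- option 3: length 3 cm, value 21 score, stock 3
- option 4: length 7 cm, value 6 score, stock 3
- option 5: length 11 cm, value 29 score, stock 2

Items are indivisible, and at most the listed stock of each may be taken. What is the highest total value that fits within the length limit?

Top feasible selections:
- 3×option 1 + 1×option 2 + 3×option 3 + 1×option 5: length 51, value 242
- 3×option 1 + 3×option 3 + 2×option 5: length 52, value 238
- 3×option 1 + 1×option 2 + 2×option 3 + 1×option 5: length 48, value 221
Best: 242 score.

242 score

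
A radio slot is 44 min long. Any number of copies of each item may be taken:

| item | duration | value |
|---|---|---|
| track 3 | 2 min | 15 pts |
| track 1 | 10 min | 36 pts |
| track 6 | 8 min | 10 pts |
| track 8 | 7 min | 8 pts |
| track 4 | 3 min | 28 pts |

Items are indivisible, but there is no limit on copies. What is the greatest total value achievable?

Best value-per-unit is track 4 at 28/3; filling with it alone gives 14×28 = 392.
Optimal mix: 1×track 3 + 14×track 4 → duration 44, value 407.

407 pts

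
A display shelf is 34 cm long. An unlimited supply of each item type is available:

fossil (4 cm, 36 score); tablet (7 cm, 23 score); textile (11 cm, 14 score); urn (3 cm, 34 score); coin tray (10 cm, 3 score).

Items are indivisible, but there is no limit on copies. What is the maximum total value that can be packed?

Best value-per-unit is urn at 34/3; filling with it alone gives 11×34 = 374.
Optimal mix: 1×fossil + 10×urn → length 34, value 376.

376 score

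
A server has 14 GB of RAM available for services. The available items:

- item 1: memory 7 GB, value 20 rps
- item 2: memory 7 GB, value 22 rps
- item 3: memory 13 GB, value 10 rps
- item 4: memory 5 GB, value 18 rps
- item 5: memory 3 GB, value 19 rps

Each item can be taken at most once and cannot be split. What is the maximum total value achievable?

42 rps

Check high-value combinations within 14 GB:
- item 1+item 2: memory 7+7=14, value 20+22=42
- item 2+item 5: memory 7+3=10, value 22+19=41
- item 2+item 4: memory 7+5=12, value 22+18=40
Best: 42 rps.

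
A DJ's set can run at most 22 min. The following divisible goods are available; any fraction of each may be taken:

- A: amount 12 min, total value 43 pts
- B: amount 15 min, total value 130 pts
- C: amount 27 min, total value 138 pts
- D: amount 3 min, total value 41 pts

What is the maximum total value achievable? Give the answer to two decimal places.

191.44

Take in order of value per unit:
- D (41/3 per unit): all 3 → value 41, running total 41.00
- B (130/15 per unit): all 15 → value 130, running total 171.00
- C (138/27 per unit): 4 of 27 → value 4×138/27 = 20.4444, running total 191.44
Total 191.44.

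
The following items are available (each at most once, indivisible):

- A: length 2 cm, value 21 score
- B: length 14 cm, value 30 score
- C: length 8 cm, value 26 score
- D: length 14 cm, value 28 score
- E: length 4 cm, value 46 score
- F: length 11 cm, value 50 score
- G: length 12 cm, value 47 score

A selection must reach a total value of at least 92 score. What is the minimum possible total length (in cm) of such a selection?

Subsets with value ≥ 92, sorted by total length:
- A+C+E: length 14, value 93
- E+F: length 15, value 96
- E+G: length 16, value 93
- A+E+F: length 17, value 117
Minimum length: 14 cm.

14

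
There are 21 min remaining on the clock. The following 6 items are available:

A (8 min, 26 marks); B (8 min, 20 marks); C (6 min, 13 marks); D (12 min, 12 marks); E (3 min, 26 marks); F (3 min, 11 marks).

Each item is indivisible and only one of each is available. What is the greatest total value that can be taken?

76 marks

This is a 0/1 knapsack; check combinations near the capacity.
- A+C+E+F: time 8+6+3+3=20, value 26+13+26+11=76
- A+B+E: time 8+8+3=19, value 26+20+26=72
- B+C+E+F: time 8+6+3+3=20, value 20+13+26+11=70
- A+C+E: time 8+6+3=17, value 26+13+26=65
Best: 76 marks.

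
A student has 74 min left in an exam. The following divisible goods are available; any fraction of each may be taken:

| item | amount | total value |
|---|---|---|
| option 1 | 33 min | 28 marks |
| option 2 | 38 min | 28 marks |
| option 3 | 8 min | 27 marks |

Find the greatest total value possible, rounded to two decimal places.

79.32

Take in order of value per unit:
- option 3 (27/8 per unit): all 8 → value 27, running total 27.00
- option 1 (28/33 per unit): all 33 → value 28, running total 55.00
- option 2 (28/38 per unit): 33 of 38 → value 33×28/38 = 24.3158, running total 79.32
Total 79.32.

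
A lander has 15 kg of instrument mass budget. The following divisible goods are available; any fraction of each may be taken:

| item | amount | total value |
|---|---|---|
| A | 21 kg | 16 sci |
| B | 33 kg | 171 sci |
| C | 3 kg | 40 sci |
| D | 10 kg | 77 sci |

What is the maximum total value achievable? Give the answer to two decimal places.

Take in order of value per unit:
- C (40/3 per unit): all 3 → value 40, running total 40.00
- D (77/10 per unit): all 10 → value 77, running total 117.00
- B (171/33 per unit): 2 of 33 → value 2×171/33 = 10.3636, running total 127.36
Total 127.36.

127.36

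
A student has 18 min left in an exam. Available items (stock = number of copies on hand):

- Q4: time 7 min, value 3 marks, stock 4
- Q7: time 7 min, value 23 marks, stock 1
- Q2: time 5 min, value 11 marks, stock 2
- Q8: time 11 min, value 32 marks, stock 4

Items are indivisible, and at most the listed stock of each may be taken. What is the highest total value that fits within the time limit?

Top feasible selections:
- 1×Q7 + 1×Q8: time 18, value 55
- 1×Q7 + 2×Q2: time 17, value 45
Best: 55 marks.

55 marks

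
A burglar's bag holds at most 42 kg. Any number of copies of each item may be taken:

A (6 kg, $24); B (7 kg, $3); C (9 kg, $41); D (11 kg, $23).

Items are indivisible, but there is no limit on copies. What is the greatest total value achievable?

Best value-per-unit is C at 41/9; filling with it alone gives 4×41 = 164.
Optimal mix: 1×A + 4×C → weight 42, value 188.

$188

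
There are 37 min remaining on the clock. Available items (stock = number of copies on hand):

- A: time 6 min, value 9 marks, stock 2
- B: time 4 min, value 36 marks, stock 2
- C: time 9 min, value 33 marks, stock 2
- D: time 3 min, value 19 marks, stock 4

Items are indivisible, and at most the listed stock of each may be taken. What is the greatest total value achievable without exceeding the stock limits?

195 marks

Top feasible selections:
- 2×B + 2×C + 3×D: time 35, value 195
- 1×A + 2×B + 1×C + 4×D: time 35, value 190
Best: 195 marks.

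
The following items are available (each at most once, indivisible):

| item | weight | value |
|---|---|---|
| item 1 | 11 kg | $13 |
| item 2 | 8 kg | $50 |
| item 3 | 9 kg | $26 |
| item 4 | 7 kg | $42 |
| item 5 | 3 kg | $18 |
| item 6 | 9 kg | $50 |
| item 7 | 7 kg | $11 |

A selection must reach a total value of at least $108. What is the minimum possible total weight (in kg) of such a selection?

18

Subsets with value ≥ 108, sorted by total weight:
- item 2+item 4+item 5: weight 18, value 110
- item 4+item 5+item 6: weight 19, value 110
- item 2+item 5+item 6: weight 20, value 118
Minimum weight: 18 kg.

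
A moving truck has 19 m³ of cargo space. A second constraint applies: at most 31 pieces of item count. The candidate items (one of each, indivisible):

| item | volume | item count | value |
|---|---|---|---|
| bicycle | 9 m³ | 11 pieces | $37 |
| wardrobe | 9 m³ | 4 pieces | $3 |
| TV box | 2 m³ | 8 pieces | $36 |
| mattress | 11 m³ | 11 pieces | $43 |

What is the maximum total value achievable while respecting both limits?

$79

Feasible sets respecting both limits:
- TV box+mattress: volume 13, item count 19, value 79
- bicycle+TV box: volume 11, item count 19, value 73
- mattress: volume 11, item count 11, value 43
Best: $79.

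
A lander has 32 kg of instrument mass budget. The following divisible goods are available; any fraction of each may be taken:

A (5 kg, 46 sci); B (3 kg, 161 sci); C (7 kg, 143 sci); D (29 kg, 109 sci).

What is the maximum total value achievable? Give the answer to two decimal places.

413.90

Take in order of value per unit:
- B (161/3 per unit): all 3 → value 161, running total 161.00
- C (143/7 per unit): all 7 → value 143, running total 304.00
- A (46/5 per unit): all 5 → value 46, running total 350.00
- D (109/29 per unit): 17 of 29 → value 17×109/29 = 63.8966, running total 413.90
Total 413.90.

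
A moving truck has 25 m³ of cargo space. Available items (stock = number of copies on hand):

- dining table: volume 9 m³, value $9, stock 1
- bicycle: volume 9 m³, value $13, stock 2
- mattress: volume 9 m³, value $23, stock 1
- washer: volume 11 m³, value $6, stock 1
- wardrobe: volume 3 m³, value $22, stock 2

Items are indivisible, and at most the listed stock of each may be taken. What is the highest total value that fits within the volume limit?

Best selections within volume 25 and stock limits:
- 1×bicycle + 1×mattress + 2×wardrobe: volume 24, value 80
- 1×dining table + 1×mattress + 2×wardrobe: volume 24, value 76
- 2×bicycle + 2×wardrobe: volume 24, value 70
- 1×mattress + 2×wardrobe: volume 15, value 67
Best: $80.

$80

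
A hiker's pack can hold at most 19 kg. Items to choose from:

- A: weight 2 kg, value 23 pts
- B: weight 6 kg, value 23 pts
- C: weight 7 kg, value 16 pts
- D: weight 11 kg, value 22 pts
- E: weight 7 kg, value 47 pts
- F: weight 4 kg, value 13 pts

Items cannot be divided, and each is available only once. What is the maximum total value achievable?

106 pts

Check high-value combinations within 19 kg:
- A+B+E+F: weight 2+6+7+4=19, value 23+23+47+13=106
- A+B+E: weight 2+6+7=15, value 23+23+47=93
- A+C+E: weight 2+7+7=16, value 23+16+47=86
- A+E+F: weight 2+7+4=13, value 23+47+13=83
- B+E+F: weight 6+7+4=17, value 23+47+13=83
Best: 106 pts.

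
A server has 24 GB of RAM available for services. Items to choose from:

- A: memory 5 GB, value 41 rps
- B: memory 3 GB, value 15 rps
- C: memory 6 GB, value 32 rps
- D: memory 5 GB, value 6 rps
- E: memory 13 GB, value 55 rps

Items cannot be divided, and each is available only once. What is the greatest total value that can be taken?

128 rps

This is a 0/1 knapsack; check combinations near the capacity.
- A+C+E: memory 5+6+13=24, value 41+32+55=128
- A+B+E: memory 5+3+13=21, value 41+15+55=111
- B+C+E: memory 3+6+13=22, value 15+32+55=102
- A+D+E: memory 5+5+13=23, value 41+6+55=102
Best: 128 rps.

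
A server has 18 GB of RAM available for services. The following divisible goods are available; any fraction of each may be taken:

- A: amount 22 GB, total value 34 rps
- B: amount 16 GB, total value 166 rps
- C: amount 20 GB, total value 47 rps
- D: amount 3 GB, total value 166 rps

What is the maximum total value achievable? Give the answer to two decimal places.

Take in order of value per unit:
- D (166/3 per unit): all 3 → value 166, running total 166.00
- B (166/16 per unit): 15 of 16 → value 15×166/16 = 155.6250, running total 321.63
Total 321.63.

321.63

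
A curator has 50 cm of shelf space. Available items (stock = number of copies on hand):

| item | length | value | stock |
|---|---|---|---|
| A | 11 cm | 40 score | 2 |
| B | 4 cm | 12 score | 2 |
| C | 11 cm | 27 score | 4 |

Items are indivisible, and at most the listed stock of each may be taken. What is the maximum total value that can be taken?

146 score

Best selections within length 50 and stock limits:
- 2×A + 1×B + 2×C: length 48, value 146
- 2×A + 2×C: length 44, value 134
Best: 146 score.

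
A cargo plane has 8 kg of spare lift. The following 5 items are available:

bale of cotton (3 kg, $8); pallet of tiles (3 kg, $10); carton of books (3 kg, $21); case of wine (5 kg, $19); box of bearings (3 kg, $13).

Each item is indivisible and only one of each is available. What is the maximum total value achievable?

$40

Check high-value combinations within 8 kg:
- carton of books+case of wine: weight 3+5=8, value 21+19=40
- carton of books+box of bearings: weight 3+3=6, value 21+13=34
- case of wine+box of bearings: weight 5+3=8, value 19+13=32
- pallet of tiles+carton of books: weight 3+3=6, value 10+21=31
- bale of cotton+carton of books: weight 3+3=6, value 8+21=29
Best: $40.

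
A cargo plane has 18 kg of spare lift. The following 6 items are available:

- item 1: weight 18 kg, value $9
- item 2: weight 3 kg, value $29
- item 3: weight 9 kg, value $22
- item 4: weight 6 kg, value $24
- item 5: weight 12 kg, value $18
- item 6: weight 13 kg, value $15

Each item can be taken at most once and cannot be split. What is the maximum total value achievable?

Check high-value combinations within 18 kg:
- item 2+item 3+item 4: weight 3+9+6=18, value 29+22+24=75
- item 2+item 4: weight 3+6=9, value 29+24=53
- item 2+item 3: weight 3+9=12, value 29+22=51
- item 2+item 5: weight 3+12=15, value 29+18=47
Best: $75.

$75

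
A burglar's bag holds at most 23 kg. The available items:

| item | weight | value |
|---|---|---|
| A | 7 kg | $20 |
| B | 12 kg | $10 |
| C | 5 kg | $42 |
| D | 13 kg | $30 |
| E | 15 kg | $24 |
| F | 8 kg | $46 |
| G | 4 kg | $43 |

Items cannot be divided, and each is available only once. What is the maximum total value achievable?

$131

Check high-value combinations within 23 kg:
- C+F+G: weight 5+8+4=17, value 42+46+43=131
- C+D+G: weight 5+13+4=22, value 42+30+43=115
- A+F+G: weight 7+8+4=19, value 20+46+43=109
- A+C+F: weight 7+5+8=20, value 20+42+46=108
- A+C+G: weight 7+5+4=16, value 20+42+43=105
Best: $131.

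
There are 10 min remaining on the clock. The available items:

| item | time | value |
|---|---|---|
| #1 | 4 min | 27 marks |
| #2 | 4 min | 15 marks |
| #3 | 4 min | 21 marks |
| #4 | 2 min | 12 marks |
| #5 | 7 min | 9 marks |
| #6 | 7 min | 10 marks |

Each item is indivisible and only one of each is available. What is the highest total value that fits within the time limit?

Check high-value combinations within 10 min:
- #1+#3+#4: time 4+4+2=10, value 27+21+12=60
- #1+#2+#4: time 4+4+2=10, value 27+15+12=54
- #1+#3: time 4+4=8, value 27+21=48
Best: 60 marks.

60 marks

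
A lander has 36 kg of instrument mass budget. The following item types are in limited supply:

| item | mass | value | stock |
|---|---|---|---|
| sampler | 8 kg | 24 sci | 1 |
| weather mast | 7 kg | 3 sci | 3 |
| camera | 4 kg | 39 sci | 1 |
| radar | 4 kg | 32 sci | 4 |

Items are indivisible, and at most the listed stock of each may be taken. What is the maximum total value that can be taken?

Top feasible selections:
- 1×sampler + 1×weather mast + 1×camera + 4×radar: mass 35, value 194
- 1×sampler + 1×camera + 4×radar: mass 28, value 191
- 2×weather mast + 1×camera + 4×radar: mass 34, value 173
Best: 194 sci.

194 sci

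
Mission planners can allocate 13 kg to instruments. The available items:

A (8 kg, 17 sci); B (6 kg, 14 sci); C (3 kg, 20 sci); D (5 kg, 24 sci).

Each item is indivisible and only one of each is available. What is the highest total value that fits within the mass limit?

44 sci

Check high-value combinations within 13 kg:
- C+D: mass 3+5=8, value 20+24=44
- A+D: mass 8+5=13, value 17+24=41
- B+D: mass 6+5=11, value 14+24=38
- A+C: mass 8+3=11, value 17+20=37
Best: 44 sci.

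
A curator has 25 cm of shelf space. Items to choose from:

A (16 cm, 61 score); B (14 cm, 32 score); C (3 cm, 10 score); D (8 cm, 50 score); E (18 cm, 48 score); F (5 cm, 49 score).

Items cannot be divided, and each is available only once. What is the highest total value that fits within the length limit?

120 score

This is a 0/1 knapsack; check combinations near the capacity.
- A+C+F: length 16+3+5=24, value 61+10+49=120
- A+D: length 16+8=24, value 61+50=111
- A+F: length 16+5=21, value 61+49=110
- C+D+F: length 3+8+5=16, value 10+50+49=109
- D+F: length 8+5=13, value 50+49=99
Best: 120 score.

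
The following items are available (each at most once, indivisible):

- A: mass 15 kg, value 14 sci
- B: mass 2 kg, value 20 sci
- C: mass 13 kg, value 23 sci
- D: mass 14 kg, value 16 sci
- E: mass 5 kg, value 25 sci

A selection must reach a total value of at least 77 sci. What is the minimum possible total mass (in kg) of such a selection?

34

Subsets with value ≥ 77, sorted by total mass:
- B+C+D+E: mass 34, value 84
- A+B+C+E: mass 35, value 82
- A+C+D+E: mass 47, value 78
- A+B+C+D+E: mass 49, value 98
Minimum mass: 34 kg.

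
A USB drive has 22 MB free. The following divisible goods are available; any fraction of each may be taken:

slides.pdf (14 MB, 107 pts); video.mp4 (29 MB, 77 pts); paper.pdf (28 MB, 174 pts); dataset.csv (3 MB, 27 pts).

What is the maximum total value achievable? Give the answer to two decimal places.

Take in order of value per unit:
- dataset.csv (27/3 per unit): all 3 → value 27, running total 27.00
- slides.pdf (107/14 per unit): all 14 → value 107, running total 134.00
- paper.pdf (174/28 per unit): 5 of 28 → value 5×174/28 = 31.0714, running total 165.07
Total 165.07.

165.07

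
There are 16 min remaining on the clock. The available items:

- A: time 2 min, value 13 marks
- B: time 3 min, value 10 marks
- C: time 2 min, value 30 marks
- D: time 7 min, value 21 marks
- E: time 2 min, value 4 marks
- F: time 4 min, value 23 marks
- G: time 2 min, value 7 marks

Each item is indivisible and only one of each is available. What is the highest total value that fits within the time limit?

Check high-value combinations within 16 min:
- A+C+D+F: time 2+2+7+4=15, value 13+30+21+23=87
- A+B+C+E+F+G: time 2+3+2+2+4+2=15, value 13+10+30+4+23+7=87
- B+C+D+F: time 3+2+7+4=16, value 10+30+21+23=84
Best: 87 marks.

87 marks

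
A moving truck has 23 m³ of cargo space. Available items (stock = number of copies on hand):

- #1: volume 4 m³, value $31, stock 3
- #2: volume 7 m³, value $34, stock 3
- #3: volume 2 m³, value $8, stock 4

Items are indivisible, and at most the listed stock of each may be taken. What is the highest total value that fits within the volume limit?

Top feasible selections:
- 3×#1 + 1×#2 + 2×#3: volume 23, value 143
- 3×#1 + 1×#2 + 1×#3: volume 21, value 135
- 2×#1 + 2×#2: volume 22, value 130
Best: $143.

$143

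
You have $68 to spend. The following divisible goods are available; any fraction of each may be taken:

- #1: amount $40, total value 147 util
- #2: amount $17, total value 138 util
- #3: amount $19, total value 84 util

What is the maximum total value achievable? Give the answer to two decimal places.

339.60

Take in order of value per unit:
- #2 (138/17 per unit): all 17 → value 138, running total 138.00
- #3 (84/19 per unit): all 19 → value 84, running total 222.00
- #1 (147/40 per unit): 32 of 40 → value 32×147/40 = 117.6000, running total 339.60
Total 339.60.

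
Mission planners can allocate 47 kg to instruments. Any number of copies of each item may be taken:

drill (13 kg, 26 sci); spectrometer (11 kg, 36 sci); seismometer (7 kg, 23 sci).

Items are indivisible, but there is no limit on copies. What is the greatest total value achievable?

154 sci

Best value-per-unit is seismometer at 23/7; filling with it alone gives 6×23 = 138.
Optimal mix: 3×spectrometer + 2×seismometer → mass 47, value 154.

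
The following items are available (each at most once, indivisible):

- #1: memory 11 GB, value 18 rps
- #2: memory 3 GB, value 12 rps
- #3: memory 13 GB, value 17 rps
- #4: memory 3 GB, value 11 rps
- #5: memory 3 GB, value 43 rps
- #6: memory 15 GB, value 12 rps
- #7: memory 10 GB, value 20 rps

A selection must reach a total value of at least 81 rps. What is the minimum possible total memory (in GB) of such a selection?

Subsets with value ≥ 81, sorted by total memory:
- #2+#4+#5+#7: memory 19, value 86
- #1+#2+#4+#5: memory 20, value 84
- #2+#3+#4+#5: memory 22, value 83
Minimum memory: 19 GB.

19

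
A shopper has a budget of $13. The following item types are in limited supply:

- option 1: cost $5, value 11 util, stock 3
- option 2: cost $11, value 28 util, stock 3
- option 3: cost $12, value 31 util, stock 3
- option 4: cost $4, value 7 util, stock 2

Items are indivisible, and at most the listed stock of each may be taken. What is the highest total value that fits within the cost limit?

Best selections within cost 13 and stock limits:
- 1×option 3: cost 12, value 31
- 1×option 2: cost 11, value 28
Best: 31 util.

31 util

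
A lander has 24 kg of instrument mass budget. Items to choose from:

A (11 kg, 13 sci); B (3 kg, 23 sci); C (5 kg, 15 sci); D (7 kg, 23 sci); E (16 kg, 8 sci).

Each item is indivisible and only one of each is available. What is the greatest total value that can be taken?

61 sci

Check high-value combinations within 24 kg:
- B+C+D: mass 3+5+7=15, value 23+15+23=61
- A+B+D: mass 11+3+7=21, value 13+23+23=59
- A+B+C: mass 11+3+5=19, value 13+23+15=51
- A+C+D: mass 11+5+7=23, value 13+15+23=51
Best: 61 sci.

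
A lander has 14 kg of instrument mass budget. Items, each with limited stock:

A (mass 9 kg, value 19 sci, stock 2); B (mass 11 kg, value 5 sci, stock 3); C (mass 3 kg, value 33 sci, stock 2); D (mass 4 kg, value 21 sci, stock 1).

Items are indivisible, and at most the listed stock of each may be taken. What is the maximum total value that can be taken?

87 sci

Best selections within mass 14 and stock limits:
- 2×C + 1×D: mass 10, value 87
- 2×C: mass 6, value 66
Best: 87 sci.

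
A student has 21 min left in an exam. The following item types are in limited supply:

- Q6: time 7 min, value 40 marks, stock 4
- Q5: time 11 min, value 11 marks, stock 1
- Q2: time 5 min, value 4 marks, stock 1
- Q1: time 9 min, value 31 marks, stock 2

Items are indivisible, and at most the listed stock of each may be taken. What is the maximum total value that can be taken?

Top feasible selections:
- 3×Q6: time 21, value 120
- 2×Q6 + 1×Q2: time 19, value 84
- 2×Q6: time 14, value 80
Best: 120 marks.

120 marks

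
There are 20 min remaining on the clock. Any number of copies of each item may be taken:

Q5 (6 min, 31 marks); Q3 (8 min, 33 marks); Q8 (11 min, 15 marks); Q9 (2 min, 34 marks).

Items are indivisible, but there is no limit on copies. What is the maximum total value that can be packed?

340 marks

Best value-per-unit is Q9 at 34/2, and filling with it alone uses time 10×2=20. No mix of the others beats 10×34 = 340.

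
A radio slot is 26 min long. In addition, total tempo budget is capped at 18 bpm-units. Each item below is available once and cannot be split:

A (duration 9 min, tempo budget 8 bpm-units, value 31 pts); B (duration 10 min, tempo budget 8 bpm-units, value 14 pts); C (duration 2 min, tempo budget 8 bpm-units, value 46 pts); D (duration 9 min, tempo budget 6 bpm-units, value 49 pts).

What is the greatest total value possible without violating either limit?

95 pts

Feasible sets respecting both limits:
- C+D: duration 11, tempo budget 14, value 95
- A+D: duration 18, tempo budget 14, value 80
- A+C: duration 11, tempo budget 16, value 77
- B+D: duration 19, tempo budget 14, value 63
Best: 95 pts.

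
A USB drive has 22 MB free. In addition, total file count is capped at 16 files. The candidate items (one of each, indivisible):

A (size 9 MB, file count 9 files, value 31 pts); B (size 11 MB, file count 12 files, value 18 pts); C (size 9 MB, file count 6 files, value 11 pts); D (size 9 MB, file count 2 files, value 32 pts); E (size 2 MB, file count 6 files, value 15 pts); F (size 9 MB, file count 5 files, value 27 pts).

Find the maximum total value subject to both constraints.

Feasible sets respecting both limits:
- D+E+F: size 20, file count 13, value 74
- A+D: size 18, file count 11, value 63
- D+F: size 18, file count 7, value 59
- C+D+E: size 20, file count 14, value 58
Best: 74 pts.

74 pts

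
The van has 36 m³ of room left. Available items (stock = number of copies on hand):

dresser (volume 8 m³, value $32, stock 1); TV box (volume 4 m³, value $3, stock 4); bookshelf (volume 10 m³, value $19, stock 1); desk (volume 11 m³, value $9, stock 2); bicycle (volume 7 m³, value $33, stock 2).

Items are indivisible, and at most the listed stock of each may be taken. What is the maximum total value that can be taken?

Top feasible selections:
- 1×dresser + 1×TV box + 1×bookshelf + 2×bicycle: volume 36, value 120
- 1×dresser + 1×bookshelf + 2×bicycle: volume 32, value 117
- 1×dresser + 1×desk + 2×bicycle: volume 33, value 107
- 1×dresser + 3×TV box + 2×bicycle: volume 34, value 107
Best: $120.

$120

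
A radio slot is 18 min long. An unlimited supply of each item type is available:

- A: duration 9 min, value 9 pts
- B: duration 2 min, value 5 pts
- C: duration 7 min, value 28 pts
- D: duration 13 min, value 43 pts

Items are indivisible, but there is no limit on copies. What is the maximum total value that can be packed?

66 pts

Best value-per-unit is C at 28/7; filling with it alone gives 2×28 = 56.
Optimal mix: 2×B + 2×C → duration 18, value 66.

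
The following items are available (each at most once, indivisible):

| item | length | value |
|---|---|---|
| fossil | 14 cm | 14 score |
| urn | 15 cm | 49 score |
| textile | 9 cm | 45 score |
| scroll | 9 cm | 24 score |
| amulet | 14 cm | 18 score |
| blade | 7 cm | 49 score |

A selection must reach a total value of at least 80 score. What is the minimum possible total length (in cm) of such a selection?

Subsets with value ≥ 80, sorted by total length:
- textile+blade: length 16, value 94
- urn+blade: length 22, value 98
- urn+textile: length 24, value 94
- textile+scroll+blade: length 25, value 118
Minimum length: 16 cm.

16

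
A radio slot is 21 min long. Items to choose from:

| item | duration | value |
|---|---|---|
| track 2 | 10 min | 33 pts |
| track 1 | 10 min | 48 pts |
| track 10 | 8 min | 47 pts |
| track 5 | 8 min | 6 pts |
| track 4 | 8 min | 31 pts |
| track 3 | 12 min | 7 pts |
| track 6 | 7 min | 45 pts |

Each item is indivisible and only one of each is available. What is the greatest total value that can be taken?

95 pts

Check high-value combinations within 21 min:
- track 1+track 10: duration 10+8=18, value 48+47=95
- track 1+track 6: duration 10+7=17, value 48+45=93
- track 10+track 6: duration 8+7=15, value 47+45=92
Best: 95 pts.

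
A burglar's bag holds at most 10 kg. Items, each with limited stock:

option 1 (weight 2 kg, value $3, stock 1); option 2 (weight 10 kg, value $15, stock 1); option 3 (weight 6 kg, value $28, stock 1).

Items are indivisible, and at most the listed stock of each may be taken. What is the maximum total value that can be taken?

$31

Best selections within weight 10 and stock limits:
- 1×option 1 + 1×option 3: weight 8, value 31
- 1×option 3: weight 6, value 28
- 1×option 2: weight 10, value 15
Best: $31.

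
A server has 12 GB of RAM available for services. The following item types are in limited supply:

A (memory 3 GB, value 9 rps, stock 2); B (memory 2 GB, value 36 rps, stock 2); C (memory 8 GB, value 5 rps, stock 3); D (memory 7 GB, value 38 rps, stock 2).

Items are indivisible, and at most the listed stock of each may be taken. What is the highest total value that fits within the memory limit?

Best selections within memory 12 and stock limits:
- 2×B + 1×D: memory 11, value 110
- 2×A + 2×B: memory 10, value 90
- 1×A + 1×B + 1×D: memory 12, value 83
- 1×A + 2×B: memory 7, value 81
Best: 110 rps.

110 rps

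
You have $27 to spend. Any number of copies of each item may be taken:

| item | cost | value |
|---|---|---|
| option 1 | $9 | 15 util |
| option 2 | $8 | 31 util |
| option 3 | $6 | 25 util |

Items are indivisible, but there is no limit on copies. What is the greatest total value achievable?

Best value-per-unit is option 3 at 25/6; filling with it alone gives 4×25 = 100.
Optimal mix: 1×option 2 + 3×option 3 → cost 26, value 106.

106 util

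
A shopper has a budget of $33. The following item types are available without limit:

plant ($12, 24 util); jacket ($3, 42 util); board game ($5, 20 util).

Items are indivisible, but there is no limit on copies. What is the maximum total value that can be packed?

Best value-per-unit is jacket at 42/3, and filling with it alone uses cost 11×3=33. No mix of the others beats 11×42 = 462.

462 util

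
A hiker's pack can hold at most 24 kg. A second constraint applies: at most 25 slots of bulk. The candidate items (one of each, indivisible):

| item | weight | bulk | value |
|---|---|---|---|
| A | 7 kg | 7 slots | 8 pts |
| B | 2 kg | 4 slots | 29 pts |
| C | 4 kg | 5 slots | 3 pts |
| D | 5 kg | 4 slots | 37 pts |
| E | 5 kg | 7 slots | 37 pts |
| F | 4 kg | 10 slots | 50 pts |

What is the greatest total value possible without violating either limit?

Feasible sets respecting both limits:
- B+D+E+F: weight 16, bulk 25, value 153
- A+B+D+F: weight 18, bulk 25, value 124
- D+E+F: weight 14, bulk 21, value 124
- B+C+D+F: weight 15, bulk 23, value 119
Best: 153 pts.

153 pts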